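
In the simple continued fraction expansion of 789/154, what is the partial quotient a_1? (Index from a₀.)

789 = 5·154 + 19   →  a_0 = 5
154 = 8·19 + 2   →  a_1 = 8

8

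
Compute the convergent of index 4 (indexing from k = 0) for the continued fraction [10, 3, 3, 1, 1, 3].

237/23

Using pₖ = aₖpₖ₋₁ + pₖ₋₂, qₖ = aₖqₖ₋₁ + qₖ₋₂ (with p₋₁=1, p₋₂=0, q₋₁=0, q₋₂=1):
  k=0: a=10, p=10, q=1
  k=1: a=3, p=31, q=3
  k=2: a=3, p=103, q=10
  k=3: a=1, p=134, q=13
  k=4: a=1, p=237, q=23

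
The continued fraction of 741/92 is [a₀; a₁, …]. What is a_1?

18

741 = 8·92 + 5   →  a_0 = 8
92 = 18·5 + 2   →  a_1 = 18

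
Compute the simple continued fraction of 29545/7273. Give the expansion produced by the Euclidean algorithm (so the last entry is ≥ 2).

[4; 16, 18, 8, 3]

29545 = 4×7273 + 453
7273 = 16×453 + 25
453 = 18×25 + 3
25 = 8×3 + 1
3 = 3×1 + 0  (stop)
So 29545/7273 = [4; 16, 18, 8, 3].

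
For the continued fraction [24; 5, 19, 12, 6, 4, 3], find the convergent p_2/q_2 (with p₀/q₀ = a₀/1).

Using pₖ = aₖpₖ₋₁ + pₖ₋₂, qₖ = aₖqₖ₋₁ + qₖ₋₂ (with p₋₁=1, p₋₂=0, q₋₁=0, q₋₂=1):
  k=0: a=24, p=24, q=1
  k=1: a=5, p=121, q=5
  k=2: a=19, p=2323, q=96

2323/96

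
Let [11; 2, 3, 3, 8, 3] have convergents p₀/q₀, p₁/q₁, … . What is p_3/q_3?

263/23

Using pₖ = aₖpₖ₋₁ + pₖ₋₂, qₖ = aₖqₖ₋₁ + qₖ₋₂ (with p₋₁=1, p₋₂=0, q₋₁=0, q₋₂=1):
  k=0: a=11, p=11, q=1
  k=1: a=2, p=23, q=2
  k=2: a=3, p=80, q=7
  k=3: a=3, p=263, q=23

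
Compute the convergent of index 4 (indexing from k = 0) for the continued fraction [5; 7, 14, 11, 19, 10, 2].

107574/20923

Using pₖ = aₖpₖ₋₁ + pₖ₋₂, qₖ = aₖqₖ₋₁ + qₖ₋₂ (with p₋₁=1, p₋₂=0, q₋₁=0, q₋₂=1):
  k=0: a=5, p=5, q=1
  k=1: a=7, p=36, q=7
  k=2: a=14, p=509, q=99
  k=3: a=11, p=5635, q=1096
  k=4: a=19, p=107574, q=20923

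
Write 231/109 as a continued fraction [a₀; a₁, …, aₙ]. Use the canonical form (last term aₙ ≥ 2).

[2; 8, 2, 1, 1, 2]

231 = 2×109 + 13
109 = 8×13 + 5
13 = 2×5 + 3
5 = 1×3 + 2
3 = 1×2 + 1
2 = 2×1 + 0  (stop)
So 231/109 = [2; 8, 2, 1, 1, 2].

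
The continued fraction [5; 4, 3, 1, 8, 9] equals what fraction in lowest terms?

Using pₖ = aₖpₖ₋₁ + pₖ₋₂ and qₖ = aₖqₖ₋₁ + qₖ₋₂:
  k=0: a=5, p=5, q=1
  k=1: a=4, p=21, q=4
  k=2: a=3, p=68, q=13
  k=3: a=1, p=89, q=17
  k=4: a=8, p=780, q=149
  k=5: a=9, p=7109, q=1358

7109/1358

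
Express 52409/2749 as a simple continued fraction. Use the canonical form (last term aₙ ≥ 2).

[19; 15, 2, 3, 1, 19]

52409 = 19*2749 + 178
2749 = 15*178 + 79
178 = 2*79 + 20
79 = 3*20 + 19
20 = 1*19 + 1
19 = 19*1 + 0  (stop)
So 52409/2749 = [19; 15, 2, 3, 1, 19].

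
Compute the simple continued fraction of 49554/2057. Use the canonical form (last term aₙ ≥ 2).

[24; 11, 16, 1, 10]

49554 = 24·2057 + 186
2057 = 11·186 + 11
186 = 16·11 + 10
11 = 1·10 + 1
10 = 10·1 + 0  (stop)
So 49554/2057 = [24; 11, 16, 1, 10].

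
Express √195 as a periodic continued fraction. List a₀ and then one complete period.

a₀ = ⌊√195⌋ = 13.
With m₀=0, d₀=1 and mₖ₊₁ = dₖaₖ − mₖ, dₖ₊₁ = (n − mₖ₊₁²)/dₖ, aₖ₊₁ = ⌊(a₀+mₖ₊₁)/dₖ₊₁⌋:
  k=1: m=13, d=26, a=1
  k=2: m=13, d=1, a=26
d=1 and a=2a₀=26 at k=2, so the next step gives (m, d) = (13, 26) again — its k=1 value — and the period has length 2.

[13; 1, 26]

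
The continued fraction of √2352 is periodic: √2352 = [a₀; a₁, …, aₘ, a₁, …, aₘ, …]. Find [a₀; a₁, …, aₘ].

a₀ = ⌊√2352⌋ = 48.

[48; 2, 96]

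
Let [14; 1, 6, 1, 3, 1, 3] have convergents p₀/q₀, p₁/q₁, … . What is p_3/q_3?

Using pₖ = aₖpₖ₋₁ + pₖ₋₂, qₖ = aₖqₖ₋₁ + qₖ₋₂ (with p₋₁=1, p₋₂=0, q₋₁=0, q₋₂=1):
  k=0: a=14, p=14, q=1
  k=1: a=1, p=15, q=1
  k=2: a=6, p=104, q=7
  k=3: a=1, p=119, q=8

119/8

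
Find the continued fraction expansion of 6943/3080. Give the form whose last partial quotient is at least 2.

6943 = 2×3080 + 783
3080 = 3×783 + 731
783 = 1×731 + 52
731 = 14×52 + 3
52 = 17×3 + 1
3 = 3×1 + 0  (stop)
So 6943/3080 = [2; 3, 1, 14, 17, 3].

[2; 3, 1, 14, 17, 3]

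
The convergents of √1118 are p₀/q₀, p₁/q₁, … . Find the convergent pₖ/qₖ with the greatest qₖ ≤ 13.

234/7

√1118 = [33; 2, 3, 2, 3, 2, 66, …] (period length 6).
Convergents:
  p_0/q_0 = 33/1
  p_1/q_1 = 67/2
  p_2/q_2 = 234/7
  p_3/q_3 = 535/16
q_2 = 7 ≤ 13 < 16 = q_3, so the answer is 234/7.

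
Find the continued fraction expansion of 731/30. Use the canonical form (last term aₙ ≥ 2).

731 = 24×30 + 11
30 = 2×11 + 8
11 = 1×8 + 3
8 = 2×3 + 2
3 = 1×2 + 1
2 = 2×1 + 0  (stop)
So 731/30 = [24; 2, 1, 2, 1, 2].

[24; 2, 1, 2, 1, 2]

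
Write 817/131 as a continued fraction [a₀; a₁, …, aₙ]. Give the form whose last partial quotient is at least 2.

817 = 6×131 + 31
131 = 4×31 + 7
31 = 4×7 + 3
7 = 2×3 + 1
3 = 3×1 + 0  (stop)
So 817/131 = [6; 4, 4, 2, 3].

[6; 4, 4, 2, 3]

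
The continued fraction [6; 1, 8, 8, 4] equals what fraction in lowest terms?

2074/301

Fold from the inside: start with 4/1.
  8 + 1/4 = 33/4
  8 + 4/33 = 268/33
  1 + 33/268 = 301/268
  6 + 268/301 = 2074/301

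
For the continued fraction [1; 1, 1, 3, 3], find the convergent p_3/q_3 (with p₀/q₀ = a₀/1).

11/7

Using pₖ = aₖpₖ₋₁ + pₖ₋₂, qₖ = aₖqₖ₋₁ + qₖ₋₂ (with p₋₁=1, p₋₂=0, q₋₁=0, q₋₂=1):
  k=0: a=1, p=1, q=1
  k=1: a=1, p=2, q=1
  k=2: a=1, p=3, q=2
  k=3: a=3, p=11, q=7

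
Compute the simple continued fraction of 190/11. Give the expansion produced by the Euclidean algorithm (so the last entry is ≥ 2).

190 = 17*11 + 3
11 = 3*3 + 2
3 = 1*2 + 1
2 = 2*1 + 0  (stop)
So 190/11 = [17; 3, 1, 2].

[17; 3, 1, 2]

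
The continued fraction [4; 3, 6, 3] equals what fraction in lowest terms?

Using pₖ = aₖpₖ₋₁ + pₖ₋₂ and qₖ = aₖqₖ₋₁ + qₖ₋₂:
  k=0: a=4, p=4, q=1
  k=1: a=3, p=13, q=3
  k=2: a=6, p=82, q=19
  k=3: a=3, p=259, q=60

259/60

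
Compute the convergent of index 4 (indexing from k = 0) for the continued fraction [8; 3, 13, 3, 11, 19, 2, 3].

Using pₖ = aₖpₖ₋₁ + pₖ₋₂, qₖ = aₖqₖ₋₁ + qₖ₋₂ (with p₋₁=1, p₋₂=0, q₋₁=0, q₋₂=1):
  k=0: a=8, p=8, q=1
  k=1: a=3, p=25, q=3
  k=2: a=13, p=333, q=40
  k=3: a=3, p=1024, q=123
  k=4: a=11, p=11597, q=1393

11597/1393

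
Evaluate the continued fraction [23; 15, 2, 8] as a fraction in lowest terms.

6066/263

Using pₖ = aₖpₖ₋₁ + pₖ₋₂ and qₖ = aₖqₖ₋₁ + qₖ₋₂:
  k=0: a=23, p=23, q=1
  k=1: a=15, p=346, q=15
  k=2: a=2, p=715, q=31
  k=3: a=8, p=6066, q=263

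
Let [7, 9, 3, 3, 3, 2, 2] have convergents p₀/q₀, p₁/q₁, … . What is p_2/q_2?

Using pₖ = aₖpₖ₋₁ + pₖ₋₂, qₖ = aₖqₖ₋₁ + qₖ₋₂ (with p₋₁=1, p₋₂=0, q₋₁=0, q₋₂=1):
  k=0: a=7, p=7, q=1
  k=1: a=9, p=64, q=9
  k=2: a=3, p=199, q=28

199/28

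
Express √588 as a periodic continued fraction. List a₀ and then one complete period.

a₀ = ⌊√588⌋ = 24.
With m₀=0, d₀=1 and mₖ₊₁ = dₖaₖ − mₖ, dₖ₊₁ = (n − mₖ₊₁²)/dₖ, aₖ₊₁ = ⌊(a₀+mₖ₊₁)/dₖ₊₁⌋:
  k=1: m=24, d=12, a=4
  k=2: m=24, d=1, a=48
d=1 and a=2a₀=48 at k=2, so the next step gives (m, d) = (24, 12) again — its k=1 value — and the period has length 2.

[24; 4, 48]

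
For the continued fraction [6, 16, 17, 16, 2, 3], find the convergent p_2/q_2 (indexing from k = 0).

1655/273

Using pₖ = aₖpₖ₋₁ + pₖ₋₂, qₖ = aₖqₖ₋₁ + qₖ₋₂ (with p₋₁=1, p₋₂=0, q₋₁=0, q₋₂=1):
  k=0: a=6, p=6, q=1
  k=1: a=16, p=97, q=16
  k=2: a=17, p=1655, q=273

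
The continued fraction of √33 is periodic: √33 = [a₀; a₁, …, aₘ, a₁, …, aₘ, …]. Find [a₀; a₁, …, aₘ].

[5; 1, 2, 1, 10]

a₀ = ⌊√33⌋ = 5.
With m₀=0, d₀=1 and mₖ₊₁ = dₖaₖ − mₖ, dₖ₊₁ = (n − mₖ₊₁²)/dₖ, aₖ₊₁ = ⌊(a₀+mₖ₊₁)/dₖ₊₁⌋:
  k=1: m=5, d=8, a=1
  k=2: m=3, d=3, a=2
  k=3: m=3, d=8, a=1
  k=4: m=5, d=1, a=10
d=1 and a=2a₀=10 at k=4, so the next step gives (m, d) = (5, 8) again — its k=1 value — and the period has length 4.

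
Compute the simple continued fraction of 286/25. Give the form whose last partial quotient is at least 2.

286 = 11×25 + 11
25 = 2×11 + 3
11 = 3×3 + 2
3 = 1×2 + 1
2 = 2×1 + 0  (stop)
So 286/25 = [11; 2, 3, 1, 2].

[11; 2, 3, 1, 2]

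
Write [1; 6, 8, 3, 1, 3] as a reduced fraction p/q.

Fold from the inside: start with 3/1.
  1 + 1/3 = 4/3
  3 + 3/4 = 15/4
  8 + 4/15 = 124/15
  6 + 15/124 = 759/124
  1 + 124/759 = 883/759

883/759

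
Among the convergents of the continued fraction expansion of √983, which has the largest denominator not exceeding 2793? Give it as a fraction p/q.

√983 = [31; 2, 1, 5, 31, 5, 1, 2, 62, …] (period length 8).
Convergents:
  p_0/q_0 = 31/1
  p_1/q_1 = 63/2
  p_2/q_2 = 94/3
  p_3/q_3 = 533/17
  p_4/q_4 = 16617/530
  p_5/q_5 = 83618/2667
  p_6/q_6 = 100235/3197
q_5 = 2667 ≤ 2793 < 3197 = q_6, so the answer is 83618/2667.

83618/2667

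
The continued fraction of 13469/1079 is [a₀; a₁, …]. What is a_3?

12

13469 = 12·1079 + 521   →  a_0 = 12
1079 = 2·521 + 37   →  a_1 = 2
521 = 14·37 + 3   →  a_2 = 14
37 = 12·3 + 1   →  a_3 = 12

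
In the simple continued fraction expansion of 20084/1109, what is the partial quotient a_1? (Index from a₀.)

9

20084 = 18·1109 + 122   →  a_0 = 18
1109 = 9·122 + 11   →  a_1 = 9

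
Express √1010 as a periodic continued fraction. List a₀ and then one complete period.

[31; 1, 3, 1, 1, 3, 1, 62]

a₀ = ⌊√1010⌋ = 31.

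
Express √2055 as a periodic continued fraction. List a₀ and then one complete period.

a₀ = ⌊√2055⌋ = 45.
With m₀=0, d₀=1 and mₖ₊₁ = dₖaₖ − mₖ, dₖ₊₁ = (n − mₖ₊₁²)/dₖ, aₖ₊₁ = ⌊(a₀+mₖ₊₁)/dₖ₊₁⌋:
  k=1: m=45, d=30, a=3
  k=2: m=45, d=1, a=90
d=1 and a=2a₀=90 at k=2, so the next step gives (m, d) = (45, 30) again — its k=1 value — and the period has length 2.

[45; 3, 90]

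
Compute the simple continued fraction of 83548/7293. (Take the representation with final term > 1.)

[11; 2, 5, 5, 1, 5, 2, 8]

83548 = 11·7293 + 3325
7293 = 2·3325 + 643
3325 = 5·643 + 110
643 = 5·110 + 93
110 = 1·93 + 17
93 = 5·17 + 8
17 = 2·8 + 1
8 = 8·1 + 0  (stop)
So 83548/7293 = [11; 2, 5, 5, 1, 5, 2, 8].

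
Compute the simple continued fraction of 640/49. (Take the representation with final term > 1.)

[13; 16, 3]

640 = 13*49 + 3
49 = 16*3 + 1
3 = 3*1 + 0  (stop)
So 640/49 = [13; 16, 3].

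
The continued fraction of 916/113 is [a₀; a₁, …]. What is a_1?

9

916 = 8·113 + 12   →  a_0 = 8
113 = 9·12 + 5   →  a_1 = 9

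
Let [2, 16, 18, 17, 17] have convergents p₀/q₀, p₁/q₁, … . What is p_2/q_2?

Using pₖ = aₖpₖ₋₁ + pₖ₋₂, qₖ = aₖqₖ₋₁ + qₖ₋₂ (with p₋₁=1, p₋₂=0, q₋₁=0, q₋₂=1):
  k=0: a=2, p=2, q=1
  k=1: a=16, p=33, q=16
  k=2: a=18, p=596, q=289

596/289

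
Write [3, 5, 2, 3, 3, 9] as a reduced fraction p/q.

Fold from the inside: start with 9/1.
  3 + 1/9 = 28/9
  3 + 9/28 = 93/28
  2 + 28/93 = 214/93
  5 + 93/214 = 1163/214
  3 + 214/1163 = 3703/1163

3703/1163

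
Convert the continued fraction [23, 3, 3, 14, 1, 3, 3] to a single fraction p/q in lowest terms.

Fold from the inside: start with 3/1.
  3 + 1/3 = 10/3
  1 + 3/10 = 13/10
  14 + 10/13 = 192/13
  3 + 13/192 = 589/192
  3 + 192/589 = 1959/589
  23 + 589/1959 = 45646/1959

45646/1959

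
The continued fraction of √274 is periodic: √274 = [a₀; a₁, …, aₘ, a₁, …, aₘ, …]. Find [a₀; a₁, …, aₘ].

[16; 1, 1, 4, 4, 1, 1, 32]

a₀ = ⌊√274⌋ = 16.
With m₀=0, d₀=1 and mₖ₊₁ = dₖaₖ − mₖ, dₖ₊₁ = (n − mₖ₊₁²)/dₖ, aₖ₊₁ = ⌊(a₀+mₖ₊₁)/dₖ₊₁⌋:
  k=1: m=16, d=18, a=1
  k=2: m=2, d=15, a=1
  k=3: m=13, d=7, a=4
  k=4: m=15, d=7, a=4
  k=5: m=13, d=15, a=1
  k=6: m=2, d=18, a=1
  k=7: m=16, d=1, a=32
d=1 and a=2a₀=32 at k=7, so the next step gives (m, d) = (16, 18) again — its k=1 value — and the period has length 7.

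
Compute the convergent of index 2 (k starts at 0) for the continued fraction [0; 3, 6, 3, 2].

6/19

Using pₖ = aₖpₖ₋₁ + pₖ₋₂, qₖ = aₖqₖ₋₁ + qₖ₋₂ (with p₋₁=1, p₋₂=0, q₋₁=0, q₋₂=1):
  k=0: a=0, p=0, q=1
  k=1: a=3, p=1, q=3
  k=2: a=6, p=6, q=19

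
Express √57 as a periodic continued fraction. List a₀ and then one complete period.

[7; 1, 1, 4, 1, 1, 14]

a₀ = ⌊√57⌋ = 7.
With m₀=0, d₀=1 and mₖ₊₁ = dₖaₖ − mₖ, dₖ₊₁ = (n − mₖ₊₁²)/dₖ, aₖ₊₁ = ⌊(a₀+mₖ₊₁)/dₖ₊₁⌋:
  k=1: m=7, d=8, a=1
  k=2: m=1, d=7, a=1
  k=3: m=6, d=3, a=4
  k=4: m=6, d=7, a=1
  k=5: m=1, d=8, a=1
  k=6: m=7, d=1, a=14
d=1 and a=2a₀=14 at k=6, so the next step gives (m, d) = (7, 8) again — its k=1 value — and the period has length 6.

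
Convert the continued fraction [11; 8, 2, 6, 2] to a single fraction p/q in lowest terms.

Using pₖ = aₖpₖ₋₁ + pₖ₋₂ and qₖ = aₖqₖ₋₁ + qₖ₋₂:
  k=0: a=11, p=11, q=1
  k=1: a=8, p=89, q=8
  k=2: a=2, p=189, q=17
  k=3: a=6, p=1223, q=110
  k=4: a=2, p=2635, q=237

2635/237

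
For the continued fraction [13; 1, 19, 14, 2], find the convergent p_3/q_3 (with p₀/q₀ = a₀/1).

3920/281

Using pₖ = aₖpₖ₋₁ + pₖ₋₂, qₖ = aₖqₖ₋₁ + qₖ₋₂ (with p₋₁=1, p₋₂=0, q₋₁=0, q₋₂=1):
  k=0: a=13, p=13, q=1
  k=1: a=1, p=14, q=1
  k=2: a=19, p=279, q=20
  k=3: a=14, p=3920, q=281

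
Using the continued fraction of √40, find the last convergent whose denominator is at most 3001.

√40 = [6; 3, 12, …] (period length 2).
Convergents:
  p_0/q_0 = 6/1
  p_1/q_1 = 19/3
  p_2/q_2 = 234/37
  p_3/q_3 = 721/114
  p_4/q_4 = 8886/1405
  p_5/q_5 = 27379/4329
q_4 = 1405 ≤ 3001 < 4329 = q_5, so the answer is 8886/1405.

8886/1405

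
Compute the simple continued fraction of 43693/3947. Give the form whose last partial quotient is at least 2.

43693 = 11*3947 + 276
3947 = 14*276 + 83
276 = 3*83 + 27
83 = 3*27 + 2
27 = 13*2 + 1
2 = 2*1 + 0  (stop)
So 43693/3947 = [11; 14, 3, 3, 13, 2].

[11; 14, 3, 3, 13, 2]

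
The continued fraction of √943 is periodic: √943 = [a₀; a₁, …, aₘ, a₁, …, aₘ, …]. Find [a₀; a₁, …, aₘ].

a₀ = ⌊√943⌋ = 30.

[30; 1, 2, 2, 2, 1, 60]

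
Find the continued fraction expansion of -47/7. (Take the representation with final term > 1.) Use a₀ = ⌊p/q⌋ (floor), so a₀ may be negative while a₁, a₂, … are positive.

-47 = -7*7 + 2
7 = 3*2 + 1
2 = 2*1 + 0  (stop)
So -47/7 = [-7; 3, 2].

[-7; 3, 2]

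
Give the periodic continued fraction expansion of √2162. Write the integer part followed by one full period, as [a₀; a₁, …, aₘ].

a₀ = ⌊√2162⌋ = 46.
With m₀=0, d₀=1 and mₖ₊₁ = dₖaₖ − mₖ, dₖ₊₁ = (n − mₖ₊₁²)/dₖ, aₖ₊₁ = ⌊(a₀+mₖ₊₁)/dₖ₊₁⌋:
  k=1: m=46, d=46, a=2
  k=2: m=46, d=1, a=92
d=1 and a=2a₀=92 at k=2, so the next step gives (m, d) = (46, 46) again — its k=1 value — and the period has length 2.

[46; 2, 92]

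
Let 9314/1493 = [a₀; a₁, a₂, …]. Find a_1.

9314 = 6·1493 + 356   →  a_0 = 6
1493 = 4·356 + 69   →  a_1 = 4

4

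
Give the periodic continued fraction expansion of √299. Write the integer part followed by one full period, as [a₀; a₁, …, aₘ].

[17; 3, 2, 3, 34]

a₀ = ⌊√299⌋ = 17.
With m₀=0, d₀=1 and mₖ₊₁ = dₖaₖ − mₖ, dₖ₊₁ = (n − mₖ₊₁²)/dₖ, aₖ₊₁ = ⌊(a₀+mₖ₊₁)/dₖ₊₁⌋:
  k=1: m=17, d=10, a=3
  k=2: m=13, d=13, a=2
  k=3: m=13, d=10, a=3
  k=4: m=17, d=1, a=34
d=1 and a=2a₀=34 at k=4, so the next step gives (m, d) = (17, 10) again — its k=1 value — and the period has length 4.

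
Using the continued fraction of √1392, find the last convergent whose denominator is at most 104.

1567/42

√1392 = [37; 3, 4, 3, 74, …] (period length 4).
Convergents:
  p_0/q_0 = 37/1
  p_1/q_1 = 112/3
  p_2/q_2 = 485/13
  p_3/q_3 = 1567/42
  p_4/q_4 = 116443/3121
q_3 = 42 ≤ 104 < 3121 = q_4, so the answer is 1567/42.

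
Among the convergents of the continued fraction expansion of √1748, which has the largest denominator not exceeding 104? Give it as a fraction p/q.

√1748 = [41; 1, 4, 4, 4, 1, 82, …] (period length 6).
Convergents:
  p_0/q_0 = 41/1
  p_1/q_1 = 42/1
  p_2/q_2 = 209/5
  p_3/q_3 = 878/21
  p_4/q_4 = 3721/89
  p_5/q_5 = 4599/110
q_4 = 89 ≤ 104 < 110 = q_5, so the answer is 3721/89.

3721/89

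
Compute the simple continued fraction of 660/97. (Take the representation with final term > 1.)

660 = 6*97 + 78
97 = 1*78 + 19
78 = 4*19 + 2
19 = 9*2 + 1
2 = 2*1 + 0  (stop)
So 660/97 = [6; 1, 4, 9, 2].

[6; 1, 4, 9, 2]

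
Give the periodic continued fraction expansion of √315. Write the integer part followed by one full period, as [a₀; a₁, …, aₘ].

[17; 1, 2, 1, 34]

a₀ = ⌊√315⌋ = 17.
With m₀=0, d₀=1 and mₖ₊₁ = dₖaₖ − mₖ, dₖ₊₁ = (n − mₖ₊₁²)/dₖ, aₖ₊₁ = ⌊(a₀+mₖ₊₁)/dₖ₊₁⌋:
  k=1: m=17, d=26, a=1
  k=2: m=9, d=9, a=2
  k=3: m=9, d=26, a=1
  k=4: m=17, d=1, a=34
d=1 and a=2a₀=34 at k=4, so the next step gives (m, d) = (17, 26) again — its k=1 value — and the period has length 4.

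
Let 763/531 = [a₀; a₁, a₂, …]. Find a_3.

2

763 = 1·531 + 232   →  a_0 = 1
531 = 2·232 + 67   →  a_1 = 2
232 = 3·67 + 31   →  a_2 = 3
67 = 2·31 + 5   →  a_3 = 2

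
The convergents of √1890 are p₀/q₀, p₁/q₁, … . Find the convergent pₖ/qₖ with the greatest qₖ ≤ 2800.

97469/2242

√1890 = [43; 2, 9, 6, 9, 2, 86, …] (period length 6).
Convergents:
  p_0/q_0 = 43/1
  p_1/q_1 = 87/2
  p_2/q_2 = 826/19
  p_3/q_3 = 5043/116
  p_4/q_4 = 46213/1063
  p_5/q_5 = 97469/2242
  p_6/q_6 = 8428547/193875
q_5 = 2242 ≤ 2800 < 193875 = q_6, so the answer is 97469/2242.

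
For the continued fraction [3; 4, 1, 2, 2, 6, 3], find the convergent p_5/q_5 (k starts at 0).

681/212

Using pₖ = aₖpₖ₋₁ + pₖ₋₂, qₖ = aₖqₖ₋₁ + qₖ₋₂ (with p₋₁=1, p₋₂=0, q₋₁=0, q₋₂=1):
  k=0: a=3, p=3, q=1
  k=1: a=4, p=13, q=4
  k=2: a=1, p=16, q=5
  k=3: a=2, p=45, q=14
  k=4: a=2, p=106, q=33
  k=5: a=6, p=681, q=212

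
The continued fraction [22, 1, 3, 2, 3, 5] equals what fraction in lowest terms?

Using pₖ = aₖpₖ₋₁ + pₖ₋₂ and qₖ = aₖqₖ₋₁ + qₖ₋₂:
  k=0: a=22, p=22, q=1
  k=1: a=1, p=23, q=1
  k=2: a=3, p=91, q=4
  k=3: a=2, p=205, q=9
  k=4: a=3, p=706, q=31
  k=5: a=5, p=3735, q=164

3735/164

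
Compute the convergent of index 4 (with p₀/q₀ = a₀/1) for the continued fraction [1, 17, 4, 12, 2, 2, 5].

1861/1759

Using pₖ = aₖpₖ₋₁ + pₖ₋₂, qₖ = aₖqₖ₋₁ + qₖ₋₂ (with p₋₁=1, p₋₂=0, q₋₁=0, q₋₂=1):
  k=0: a=1, p=1, q=1
  k=1: a=17, p=18, q=17
  k=2: a=4, p=73, q=69
  k=3: a=12, p=894, q=845
  k=4: a=2, p=1861, q=1759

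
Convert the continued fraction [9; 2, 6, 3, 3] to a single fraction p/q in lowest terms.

1287/136

Fold from the inside: start with 3/1.
  3 + 1/3 = 10/3
  6 + 3/10 = 63/10
  2 + 10/63 = 136/63
  9 + 63/136 = 1287/136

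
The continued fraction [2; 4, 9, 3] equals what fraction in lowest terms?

Using pₖ = aₖpₖ₋₁ + pₖ₋₂ and qₖ = aₖqₖ₋₁ + qₖ₋₂:
  k=0: a=2, p=2, q=1
  k=1: a=4, p=9, q=4
  k=2: a=9, p=83, q=37
  k=3: a=3, p=258, q=115

258/115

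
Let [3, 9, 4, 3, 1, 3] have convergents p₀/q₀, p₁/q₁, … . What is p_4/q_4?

488/157

Using pₖ = aₖpₖ₋₁ + pₖ₋₂, qₖ = aₖqₖ₋₁ + qₖ₋₂ (with p₋₁=1, p₋₂=0, q₋₁=0, q₋₂=1):
  k=0: a=3, p=3, q=1
  k=1: a=9, p=28, q=9
  k=2: a=4, p=115, q=37
  k=3: a=3, p=373, q=120
  k=4: a=1, p=488, q=157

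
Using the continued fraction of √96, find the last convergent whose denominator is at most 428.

√96 = [9; 1, 3, 1, 18, …] (period length 4).
Convergents:
  p_0/q_0 = 9/1
  p_1/q_1 = 10/1
  p_2/q_2 = 39/4
  p_3/q_3 = 49/5
  p_4/q_4 = 921/94
  p_5/q_5 = 970/99
  p_6/q_6 = 3831/391
  p_7/q_7 = 4801/490
q_6 = 391 ≤ 428 < 490 = q_7, so the answer is 3831/391.

3831/391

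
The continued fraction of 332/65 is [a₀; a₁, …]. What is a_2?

3

332 = 5·65 + 7   →  a_0 = 5
65 = 9·7 + 2   →  a_1 = 9
7 = 3·2 + 1   →  a_2 = 3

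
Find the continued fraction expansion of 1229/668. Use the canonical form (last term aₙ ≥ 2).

[1; 1, 5, 4, 8, 1, 2]

1229 = 1·668 + 561
668 = 1·561 + 107
561 = 5·107 + 26
107 = 4·26 + 3
26 = 8·3 + 2
3 = 1·2 + 1
2 = 2·1 + 0  (stop)
So 1229/668 = [1; 1, 5, 4, 8, 1, 2].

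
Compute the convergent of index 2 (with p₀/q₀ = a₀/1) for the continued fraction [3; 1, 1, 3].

Using pₖ = aₖpₖ₋₁ + pₖ₋₂, qₖ = aₖqₖ₋₁ + qₖ₋₂ (with p₋₁=1, p₋₂=0, q₋₁=0, q₋₂=1):
  k=0: a=3, p=3, q=1
  k=1: a=1, p=4, q=1
  k=2: a=1, p=7, q=2

7/2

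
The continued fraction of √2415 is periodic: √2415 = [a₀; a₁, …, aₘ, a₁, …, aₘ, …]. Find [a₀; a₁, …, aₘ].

a₀ = ⌊√2415⌋ = 49.
With m₀=0, d₀=1 and mₖ₊₁ = dₖaₖ − mₖ, dₖ₊₁ = (n − mₖ₊₁²)/dₖ, aₖ₊₁ = ⌊(a₀+mₖ₊₁)/dₖ₊₁⌋:
  k=1: m=49, d=14, a=7
  k=2: m=49, d=1, a=98
d=1 and a=2a₀=98 at k=2, so the next step gives (m, d) = (49, 14) again — its k=1 value — and the period has length 2.

[49; 7, 98]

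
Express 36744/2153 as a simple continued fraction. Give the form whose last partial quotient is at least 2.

[17; 15, 17, 1, 7]

36744 = 17·2153 + 143
2153 = 15·143 + 8
143 = 17·8 + 7
8 = 1·7 + 1
7 = 7·1 + 0  (stop)
So 36744/2153 = [17; 15, 17, 1, 7].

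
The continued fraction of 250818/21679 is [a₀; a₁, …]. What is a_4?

250818 = 11·21679 + 12349   →  a_0 = 11
21679 = 1·12349 + 9330   →  a_1 = 1
12349 = 1·9330 + 3019   →  a_2 = 1
9330 = 3·3019 + 273   →  a_3 = 3
3019 = 11·273 + 16   →  a_4 = 11

11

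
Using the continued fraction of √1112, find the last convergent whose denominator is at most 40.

867/26

√1112 = [33; 2, 1, 7, 1, 2, 66, …] (period length 6).
Convergents:
  p_0/q_0 = 33/1
  p_1/q_1 = 67/2
  p_2/q_2 = 100/3
  p_3/q_3 = 767/23
  p_4/q_4 = 867/26
  p_5/q_5 = 2501/75
q_4 = 26 ≤ 40 < 75 = q_5, so the answer is 867/26.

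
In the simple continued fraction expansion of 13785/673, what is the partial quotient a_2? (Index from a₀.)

13785 = 20·673 + 325   →  a_0 = 20
673 = 2·325 + 23   →  a_1 = 2
325 = 14·23 + 3   →  a_2 = 14

14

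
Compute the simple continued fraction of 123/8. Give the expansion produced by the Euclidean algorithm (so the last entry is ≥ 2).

[15; 2, 1, 2]

123 = 15*8 + 3
8 = 2*3 + 2
3 = 1*2 + 1
2 = 2*1 + 0  (stop)
So 123/8 = [15; 2, 1, 2].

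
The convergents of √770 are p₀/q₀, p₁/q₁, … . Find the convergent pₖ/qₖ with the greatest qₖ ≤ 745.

18453/665

√770 = [27; 1, 2, 1, 54, …] (period length 4).
Convergents:
  p_0/q_0 = 27/1
  p_1/q_1 = 28/1
  p_2/q_2 = 83/3
  p_3/q_3 = 111/4
  p_4/q_4 = 6077/219
  p_5/q_5 = 6188/223
  p_6/q_6 = 18453/665
  p_7/q_7 = 24641/888
q_6 = 665 ≤ 745 < 888 = q_7, so the answer is 18453/665.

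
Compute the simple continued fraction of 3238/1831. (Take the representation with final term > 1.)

3238 = 1·1831 + 1407
1831 = 1·1407 + 424
1407 = 3·424 + 135
424 = 3·135 + 19
135 = 7·19 + 2
19 = 9·2 + 1
2 = 2·1 + 0  (stop)
So 3238/1831 = [1; 1, 3, 3, 7, 9, 2].

[1; 1, 3, 3, 7, 9, 2]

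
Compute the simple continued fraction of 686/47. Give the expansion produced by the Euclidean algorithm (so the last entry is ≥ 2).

686 = 14*47 + 28
47 = 1*28 + 19
28 = 1*19 + 9
19 = 2*9 + 1
9 = 9*1 + 0  (stop)
So 686/47 = [14; 1, 1, 2, 9].

[14; 1, 1, 2, 9]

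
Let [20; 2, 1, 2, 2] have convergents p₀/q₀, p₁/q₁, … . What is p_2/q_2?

Using pₖ = aₖpₖ₋₁ + pₖ₋₂, qₖ = aₖqₖ₋₁ + qₖ₋₂ (with p₋₁=1, p₋₂=0, q₋₁=0, q₋₂=1):
  k=0: a=20, p=20, q=1
  k=1: a=2, p=41, q=2
  k=2: a=1, p=61, q=3

61/3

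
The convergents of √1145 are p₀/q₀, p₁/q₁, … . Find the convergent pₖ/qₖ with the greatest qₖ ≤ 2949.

84933/2510

√1145 = [33; 1, 5, 5, 1, 66, …] (period length 5).
Convergents:
  p_0/q_0 = 33/1
  p_1/q_1 = 34/1
  p_2/q_2 = 203/6
  p_3/q_3 = 1049/31
  p_4/q_4 = 1252/37
  p_5/q_5 = 83681/2473
  p_6/q_6 = 84933/2510
  p_7/q_7 = 508346/15023
q_6 = 2510 ≤ 2949 < 15023 = q_7, so the answer is 84933/2510.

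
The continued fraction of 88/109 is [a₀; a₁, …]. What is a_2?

4

88 = 0·109 + 88   →  a_0 = 0
109 = 1·88 + 21   →  a_1 = 1
88 = 4·21 + 4   →  a_2 = 4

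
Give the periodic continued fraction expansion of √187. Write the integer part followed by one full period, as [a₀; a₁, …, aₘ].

[13; 1, 2, 13, 2, 1, 26]

a₀ = ⌊√187⌋ = 13.
With m₀=0, d₀=1 and mₖ₊₁ = dₖaₖ − mₖ, dₖ₊₁ = (n − mₖ₊₁²)/dₖ, aₖ₊₁ = ⌊(a₀+mₖ₊₁)/dₖ₊₁⌋:
  k=1: m=13, d=18, a=1
  k=2: m=5, d=9, a=2
  k=3: m=13, d=2, a=13
  k=4: m=13, d=9, a=2
  k=5: m=5, d=18, a=1
  k=6: m=13, d=1, a=26
d=1 and a=2a₀=26 at k=6, so the next step gives (m, d) = (13, 18) again — its k=1 value — and the period has length 6.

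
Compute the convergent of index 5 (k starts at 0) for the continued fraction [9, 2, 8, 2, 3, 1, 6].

1525/161

Using pₖ = aₖpₖ₋₁ + pₖ₋₂, qₖ = aₖqₖ₋₁ + qₖ₋₂ (with p₋₁=1, p₋₂=0, q₋₁=0, q₋₂=1):
  k=0: a=9, p=9, q=1
  k=1: a=2, p=19, q=2
  k=2: a=8, p=161, q=17
  k=3: a=2, p=341, q=36
  k=4: a=3, p=1184, q=125
  k=5: a=1, p=1525, q=161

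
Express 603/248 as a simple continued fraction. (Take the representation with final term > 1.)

[2; 2, 3, 6, 1, 4]

603 = 2×248 + 107
248 = 2×107 + 34
107 = 3×34 + 5
34 = 6×5 + 4
5 = 1×4 + 1
4 = 4×1 + 0  (stop)
So 603/248 = [2; 2, 3, 6, 1, 4].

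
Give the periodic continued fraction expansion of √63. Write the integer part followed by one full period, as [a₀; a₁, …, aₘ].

[7; 1, 14]

a₀ = ⌊√63⌋ = 7.
With m₀=0, d₀=1 and mₖ₊₁ = dₖaₖ − mₖ, dₖ₊₁ = (n − mₖ₊₁²)/dₖ, aₖ₊₁ = ⌊(a₀+mₖ₊₁)/dₖ₊₁⌋:
  k=1: m=7, d=14, a=1
  k=2: m=7, d=1, a=14
d=1 and a=2a₀=14 at k=2, so the next step gives (m, d) = (7, 14) again — its k=1 value — and the period has length 2.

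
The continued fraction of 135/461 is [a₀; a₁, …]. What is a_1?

135 = 0·461 + 135   →  a_0 = 0
461 = 3·135 + 56   →  a_1 = 3

3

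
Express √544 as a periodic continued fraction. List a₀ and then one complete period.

[23; 3, 11, 3, 46]

a₀ = ⌊√544⌋ = 23.
With m₀=0, d₀=1 and mₖ₊₁ = dₖaₖ − mₖ, dₖ₊₁ = (n − mₖ₊₁²)/dₖ, aₖ₊₁ = ⌊(a₀+mₖ₊₁)/dₖ₊₁⌋:
  k=1: m=23, d=15, a=3
  k=2: m=22, d=4, a=11
  k=3: m=22, d=15, a=3
  k=4: m=23, d=1, a=46
d=1 and a=2a₀=46 at k=4, so the next step gives (m, d) = (23, 15) again — its k=1 value — and the period has length 4.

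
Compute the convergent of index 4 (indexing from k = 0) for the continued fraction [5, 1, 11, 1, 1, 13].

Using pₖ = aₖpₖ₋₁ + pₖ₋₂, qₖ = aₖqₖ₋₁ + qₖ₋₂ (with p₋₁=1, p₋₂=0, q₋₁=0, q₋₂=1):
  k=0: a=5, p=5, q=1
  k=1: a=1, p=6, q=1
  k=2: a=11, p=71, q=12
  k=3: a=1, p=77, q=13
  k=4: a=1, p=148, q=25

148/25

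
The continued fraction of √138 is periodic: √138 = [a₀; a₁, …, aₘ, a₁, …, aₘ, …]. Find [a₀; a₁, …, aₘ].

a₀ = ⌊√138⌋ = 11.
With m₀=0, d₀=1 and mₖ₊₁ = dₖaₖ − mₖ, dₖ₊₁ = (n − mₖ₊₁²)/dₖ, aₖ₊₁ = ⌊(a₀+mₖ₊₁)/dₖ₊₁⌋:
  k=1: m=11, d=17, a=1
  k=2: m=6, d=6, a=2
  k=3: m=6, d=17, a=1
  k=4: m=11, d=1, a=22
d=1 and a=2a₀=22 at k=4, so the next step gives (m, d) = (11, 17) again — its k=1 value — and the period has length 4.

[11; 1, 2, 1, 22]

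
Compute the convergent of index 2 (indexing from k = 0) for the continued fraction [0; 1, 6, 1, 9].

Using pₖ = aₖpₖ₋₁ + pₖ₋₂, qₖ = aₖqₖ₋₁ + qₖ₋₂ (with p₋₁=1, p₋₂=0, q₋₁=0, q₋₂=1):
  k=0: a=0, p=0, q=1
  k=1: a=1, p=1, q=1
  k=2: a=6, p=6, q=7

6/7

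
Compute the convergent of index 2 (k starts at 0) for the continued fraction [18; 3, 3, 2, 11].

Using pₖ = aₖpₖ₋₁ + pₖ₋₂, qₖ = aₖqₖ₋₁ + qₖ₋₂ (with p₋₁=1, p₋₂=0, q₋₁=0, q₋₂=1):
  k=0: a=18, p=18, q=1
  k=1: a=3, p=55, q=3
  k=2: a=3, p=183, q=10

183/10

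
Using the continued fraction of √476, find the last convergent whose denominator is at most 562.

5258/241

√476 = [21; 1, 4, 2, 10, 2, 4, 1, 42, …] (period length 8).
Convergents:
  p_0/q_0 = 21/1
  p_1/q_1 = 22/1
  p_2/q_2 = 109/5
  p_3/q_3 = 240/11
  p_4/q_4 = 2509/115
  p_5/q_5 = 5258/241
  p_6/q_6 = 23541/1079
q_5 = 241 ≤ 562 < 1079 = q_6, so the answer is 5258/241.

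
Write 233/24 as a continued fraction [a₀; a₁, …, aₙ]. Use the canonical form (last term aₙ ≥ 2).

[9; 1, 2, 2, 3]

233 = 9·24 + 17
24 = 1·17 + 7
17 = 2·7 + 3
7 = 2·3 + 1
3 = 3·1 + 0  (stop)
So 233/24 = [9; 1, 2, 2, 3].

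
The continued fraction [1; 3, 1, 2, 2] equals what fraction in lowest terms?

Fold from the inside: start with 2/1.
  2 + 1/2 = 5/2
  1 + 2/5 = 7/5
  3 + 5/7 = 26/7
  1 + 7/26 = 33/26

33/26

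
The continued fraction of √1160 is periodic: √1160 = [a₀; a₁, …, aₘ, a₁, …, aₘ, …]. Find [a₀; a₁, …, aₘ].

[34; 17, 68]

a₀ = ⌊√1160⌋ = 34.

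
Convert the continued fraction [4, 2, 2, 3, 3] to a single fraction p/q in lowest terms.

247/56

Fold from the inside: start with 3/1.
  3 + 1/3 = 10/3
  2 + 3/10 = 23/10
  2 + 10/23 = 56/23
  4 + 23/56 = 247/56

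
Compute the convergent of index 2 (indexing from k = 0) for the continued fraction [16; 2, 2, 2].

82/5

Using pₖ = aₖpₖ₋₁ + pₖ₋₂, qₖ = aₖqₖ₋₁ + qₖ₋₂ (with p₋₁=1, p₋₂=0, q₋₁=0, q₋₂=1):
  k=0: a=16, p=16, q=1
  k=1: a=2, p=33, q=2
  k=2: a=2, p=82, q=5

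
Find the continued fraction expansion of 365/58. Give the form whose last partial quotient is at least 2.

[6; 3, 2, 2, 3]

365 = 6*58 + 17
58 = 3*17 + 7
17 = 2*7 + 3
7 = 2*3 + 1
3 = 3*1 + 0  (stop)
So 365/58 = [6; 3, 2, 2, 3].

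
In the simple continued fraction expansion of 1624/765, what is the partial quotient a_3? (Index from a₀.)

1624 = 2·765 + 94   →  a_0 = 2
765 = 8·94 + 13   →  a_1 = 8
94 = 7·13 + 3   →  a_2 = 7
13 = 4·3 + 1   →  a_3 = 4

4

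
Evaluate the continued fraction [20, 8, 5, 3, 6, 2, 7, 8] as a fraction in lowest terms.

Using pₖ = aₖpₖ₋₁ + pₖ₋₂ and qₖ = aₖqₖ₋₁ + qₖ₋₂:
  k=0: a=20, p=20, q=1
  k=1: a=8, p=161, q=8
  k=2: a=5, p=825, q=41
  k=3: a=3, p=2636, q=131
  k=4: a=6, p=16641, q=827
  k=5: a=2, p=35918, q=1785
  k=6: a=7, p=268067, q=13322
  k=7: a=8, p=2180454, q=108361

2180454/108361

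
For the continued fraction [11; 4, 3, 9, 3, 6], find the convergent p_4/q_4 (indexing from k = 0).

Using pₖ = aₖpₖ₋₁ + pₖ₋₂, qₖ = aₖqₖ₋₁ + qₖ₋₂ (with p₋₁=1, p₋₂=0, q₋₁=0, q₋₂=1):
  k=0: a=11, p=11, q=1
  k=1: a=4, p=45, q=4
  k=2: a=3, p=146, q=13
  k=3: a=9, p=1359, q=121
  k=4: a=3, p=4223, q=376

4223/376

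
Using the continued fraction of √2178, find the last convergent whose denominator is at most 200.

6487/139

√2178 = [46; 1, 2, 46, 2, 1, 92, …] (period length 6).
Convergents:
  p_0/q_0 = 46/1
  p_1/q_1 = 47/1
  p_2/q_2 = 140/3
  p_3/q_3 = 6487/139
  p_4/q_4 = 13114/281
q_3 = 139 ≤ 200 < 281 = q_4, so the answer is 6487/139.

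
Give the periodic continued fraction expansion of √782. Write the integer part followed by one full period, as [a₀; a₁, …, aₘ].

[27; 1, 26, 1, 54]

a₀ = ⌊√782⌋ = 27.
With m₀=0, d₀=1 and mₖ₊₁ = dₖaₖ − mₖ, dₖ₊₁ = (n − mₖ₊₁²)/dₖ, aₖ₊₁ = ⌊(a₀+mₖ₊₁)/dₖ₊₁⌋:
  k=1: m=27, d=53, a=1
  k=2: m=26, d=2, a=26
  k=3: m=26, d=53, a=1
  k=4: m=27, d=1, a=54
d=1 and a=2a₀=54 at k=4, so the next step gives (m, d) = (27, 53) again — its k=1 value — and the period has length 4.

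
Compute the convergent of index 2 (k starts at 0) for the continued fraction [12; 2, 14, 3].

Using pₖ = aₖpₖ₋₁ + pₖ₋₂, qₖ = aₖqₖ₋₁ + qₖ₋₂ (with p₋₁=1, p₋₂=0, q₋₁=0, q₋₂=1):
  k=0: a=12, p=12, q=1
  k=1: a=2, p=25, q=2
  k=2: a=14, p=362, q=29

362/29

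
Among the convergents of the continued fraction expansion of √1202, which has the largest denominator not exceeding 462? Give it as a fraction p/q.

√1202 = [34; 1, 2, 34, 2, 1, 68, …] (period length 6).
Convergents:
  p_0/q_0 = 34/1
  p_1/q_1 = 35/1
  p_2/q_2 = 104/3
  p_3/q_3 = 3571/103
  p_4/q_4 = 7246/209
  p_5/q_5 = 10817/312
  p_6/q_6 = 742802/21425
q_5 = 312 ≤ 462 < 21425 = q_6, so the answer is 10817/312.

10817/312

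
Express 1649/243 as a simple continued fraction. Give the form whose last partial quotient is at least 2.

[6; 1, 3, 1, 2, 17]

1649 = 6*243 + 191
243 = 1*191 + 52
191 = 3*52 + 35
52 = 1*35 + 17
35 = 2*17 + 1
17 = 17*1 + 0  (stop)
So 1649/243 = [6; 1, 3, 1, 2, 17].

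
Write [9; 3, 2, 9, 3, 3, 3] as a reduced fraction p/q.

20879/2248

Fold from the inside: start with 3/1.
  3 + 1/3 = 10/3
  3 + 3/10 = 33/10
  9 + 10/33 = 307/33
  2 + 33/307 = 647/307
  3 + 307/647 = 2248/647
  9 + 647/2248 = 20879/2248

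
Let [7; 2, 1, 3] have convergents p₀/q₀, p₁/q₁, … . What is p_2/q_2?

22/3

Using pₖ = aₖpₖ₋₁ + pₖ₋₂, qₖ = aₖqₖ₋₁ + qₖ₋₂ (with p₋₁=1, p₋₂=0, q₋₁=0, q₋₂=1):
  k=0: a=7, p=7, q=1
  k=1: a=2, p=15, q=2
  k=2: a=1, p=22, q=3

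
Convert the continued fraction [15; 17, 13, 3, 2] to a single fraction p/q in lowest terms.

Fold from the inside: start with 2/1.
  3 + 1/2 = 7/2
  13 + 2/7 = 93/7
  17 + 7/93 = 1588/93
  15 + 93/1588 = 23913/1588

23913/1588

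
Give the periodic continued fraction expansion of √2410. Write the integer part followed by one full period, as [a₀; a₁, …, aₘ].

[49; 10, 1, 8, 1, 10, 98]

a₀ = ⌊√2410⌋ = 49.
With m₀=0, d₀=1 and mₖ₊₁ = dₖaₖ − mₖ, dₖ₊₁ = (n − mₖ₊₁²)/dₖ, aₖ₊₁ = ⌊(a₀+mₖ₊₁)/dₖ₊₁⌋:
  k=1: m=49, d=9, a=10
  k=2: m=41, d=81, a=1
  k=3: m=40, d=10, a=8
  k=4: m=40, d=81, a=1
  k=5: m=41, d=9, a=10
  k=6: m=49, d=1, a=98
d=1 and a=2a₀=98 at k=6, so the next step gives (m, d) = (49, 9) again — its k=1 value — and the period has length 6.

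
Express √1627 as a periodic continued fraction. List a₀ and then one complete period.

a₀ = ⌊√1627⌋ = 40.
With m₀=0, d₀=1 and mₖ₊₁ = dₖaₖ − mₖ, dₖ₊₁ = (n − mₖ₊₁²)/dₖ, aₖ₊₁ = ⌊(a₀+mₖ₊₁)/dₖ₊₁⌋:
  k=1: m=40, d=27, a=2
  k=2: m=14, d=53, a=1
  k=3: m=39, d=2, a=39
  k=4: m=39, d=53, a=1
  k=5: m=14, d=27, a=2
  k=6: m=40, d=1, a=80
d=1 and a=2a₀=80 at k=6, so the next step gives (m, d) = (40, 27) again — its k=1 value — and the period has length 6.

[40; 2, 1, 39, 1, 2, 80]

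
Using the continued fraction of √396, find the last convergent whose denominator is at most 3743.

√396 = [19; 1, 8, 1, 38, …] (period length 4).
Convergents:
  p_0/q_0 = 19/1
  p_1/q_1 = 20/1
  p_2/q_2 = 179/9
  p_3/q_3 = 199/10
  p_4/q_4 = 7741/389
  p_5/q_5 = 7940/399
  p_6/q_6 = 71261/3581
  p_7/q_7 = 79201/3980
q_6 = 3581 ≤ 3743 < 3980 = q_7, so the answer is 71261/3581.

71261/3581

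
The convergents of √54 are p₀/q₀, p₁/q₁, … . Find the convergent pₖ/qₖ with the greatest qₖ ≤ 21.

147/20

√54 = [7; 2, 1, 6, 1, 2, 14, …] (period length 6).
Convergents:
  p_0/q_0 = 7/1
  p_1/q_1 = 15/2
  p_2/q_2 = 22/3
  p_3/q_3 = 147/20
  p_4/q_4 = 169/23
q_3 = 20 ≤ 21 < 23 = q_4, so the answer is 147/20.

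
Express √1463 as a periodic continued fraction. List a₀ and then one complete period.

[38; 4, 76]

a₀ = ⌊√1463⌋ = 38.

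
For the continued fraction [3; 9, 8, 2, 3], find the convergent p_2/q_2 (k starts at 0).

227/73

Using pₖ = aₖpₖ₋₁ + pₖ₋₂, qₖ = aₖqₖ₋₁ + qₖ₋₂ (with p₋₁=1, p₋₂=0, q₋₁=0, q₋₂=1):
  k=0: a=3, p=3, q=1
  k=1: a=9, p=28, q=9
  k=2: a=8, p=227, q=73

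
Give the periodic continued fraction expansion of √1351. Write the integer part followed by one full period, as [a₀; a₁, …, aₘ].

a₀ = ⌊√1351⌋ = 36.
With m₀=0, d₀=1 and mₖ₊₁ = dₖaₖ − mₖ, dₖ₊₁ = (n − mₖ₊₁²)/dₖ, aₖ₊₁ = ⌊(a₀+mₖ₊₁)/dₖ₊₁⌋:
  k=1: m=36, d=55, a=1
  k=2: m=19, d=18, a=3
  k=3: m=35, d=7, a=10
  k=4: m=35, d=18, a=3
  k=5: m=19, d=55, a=1
  k=6: m=36, d=1, a=72
d=1 and a=2a₀=72 at k=6, so the next step gives (m, d) = (36, 55) again — its k=1 value — and the period has length 6.

[36; 1, 3, 10, 3, 1, 72]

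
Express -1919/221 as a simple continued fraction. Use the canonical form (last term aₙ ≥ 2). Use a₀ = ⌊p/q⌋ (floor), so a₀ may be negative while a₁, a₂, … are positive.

-1919 = -9·221 + 70
221 = 3·70 + 11
70 = 6·11 + 4
11 = 2·4 + 3
4 = 1·3 + 1
3 = 3·1 + 0  (stop)
So -1919/221 = [-9; 3, 6, 2, 1, 3].

[-9; 3, 6, 2, 1, 3]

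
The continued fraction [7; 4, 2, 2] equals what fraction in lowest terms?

159/22

Using pₖ = aₖpₖ₋₁ + pₖ₋₂ and qₖ = aₖqₖ₋₁ + qₖ₋₂:
  k=0: a=7, p=7, q=1
  k=1: a=4, p=29, q=4
  k=2: a=2, p=65, q=9
  k=3: a=2, p=159, q=22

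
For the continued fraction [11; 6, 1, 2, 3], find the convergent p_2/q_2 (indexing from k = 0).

78/7

Using pₖ = aₖpₖ₋₁ + pₖ₋₂, qₖ = aₖqₖ₋₁ + qₖ₋₂ (with p₋₁=1, p₋₂=0, q₋₁=0, q₋₂=1):
  k=0: a=11, p=11, q=1
  k=1: a=6, p=67, q=6
  k=2: a=1, p=78, q=7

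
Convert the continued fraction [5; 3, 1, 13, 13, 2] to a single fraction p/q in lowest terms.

Fold from the inside: start with 2/1.
  13 + 1/2 = 27/2
  13 + 2/27 = 353/27
  1 + 27/353 = 380/353
  3 + 353/380 = 1493/380
  5 + 380/1493 = 7845/1493

7845/1493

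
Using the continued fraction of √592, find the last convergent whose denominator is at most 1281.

10657/438

√592 = [24; 3, 48, …] (period length 2).
Convergents:
  p_0/q_0 = 24/1
  p_1/q_1 = 73/3
  p_2/q_2 = 3528/145
  p_3/q_3 = 10657/438
  p_4/q_4 = 515064/21169
q_3 = 438 ≤ 1281 < 21169 = q_4, so the answer is 10657/438.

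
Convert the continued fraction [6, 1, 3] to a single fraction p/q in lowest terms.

27/4

Using pₖ = aₖpₖ₋₁ + pₖ₋₂ and qₖ = aₖqₖ₋₁ + qₖ₋₂:
  k=0: a=6, p=6, q=1
  k=1: a=1, p=7, q=1
  k=2: a=3, p=27, q=4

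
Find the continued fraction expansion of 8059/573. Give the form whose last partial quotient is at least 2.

8059 = 14×573 + 37
573 = 15×37 + 18
37 = 2×18 + 1
18 = 18×1 + 0  (stop)
So 8059/573 = [14; 15, 2, 18].

[14; 15, 2, 18]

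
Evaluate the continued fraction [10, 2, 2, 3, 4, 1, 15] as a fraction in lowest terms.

Fold from the inside: start with 15/1.
  1 + 1/15 = 16/15
  4 + 15/16 = 79/16
  3 + 16/79 = 253/79
  2 + 79/253 = 585/253
  2 + 253/585 = 1423/585
  10 + 585/1423 = 14815/1423

14815/1423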